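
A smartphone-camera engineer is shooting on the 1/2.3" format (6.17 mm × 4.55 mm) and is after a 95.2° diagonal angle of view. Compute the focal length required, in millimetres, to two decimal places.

Sensor diagonal = √(6.17² + 4.55²) = √58.7714 ≈ 7.6663 mm.
From α = 2·arctan(d/2f) we get f = d / (2·tan(α/2)).
With d = 7.6663 mm and α/2 = 47.6°, tan(α/2) ≈ 1.09514, so f ≈ 7.6663 / 2.19028 ≈ 3.5001 mm.

3.50 mm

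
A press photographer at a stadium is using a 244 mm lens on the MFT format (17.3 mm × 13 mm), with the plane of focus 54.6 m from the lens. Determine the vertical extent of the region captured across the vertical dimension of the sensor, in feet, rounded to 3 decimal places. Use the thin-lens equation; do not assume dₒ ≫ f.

9.501 ft

dₒ: 54.6 m = 54600 mm.
Similar triangles through the lens centre give W/dₒ = h/dᵢ; with 1/f = 1/dₒ + 1/dᵢ this gives W = h·(dₒ − f)/f.
W = 13 mm × (54600 − 244) / 244 = 13 × 222.7705 ≈ 2896.016 mm = 2896.016/304.8 ft = 9.50137 ft.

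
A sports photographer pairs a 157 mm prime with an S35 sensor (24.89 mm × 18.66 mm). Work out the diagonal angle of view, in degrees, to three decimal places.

11.316°

Sensor diagonal = √(24.89² + 18.66²) = √967.7077 ≈ 31.1080 mm.
Angle of view α = 2·arctan(d/2f) with d = 31.1080 mm and f = 157 mm.
d/2f = 0.09907; arctan(0.09907) ≈ 5.6578°, so α ≈ 11.3157°.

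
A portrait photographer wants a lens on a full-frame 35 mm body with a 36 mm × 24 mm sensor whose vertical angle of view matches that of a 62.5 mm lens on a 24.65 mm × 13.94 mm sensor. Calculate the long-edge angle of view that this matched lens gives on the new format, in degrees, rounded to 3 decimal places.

Equal vertical AOV ⇒ f₂ = f₁ · 24/13.94 = 62.5 × 1.72166 ≈ 107.6040 mm.
Long-edge AOV on the new format = 2·arctan(36 / (2 × 107.6040)) = 2·arctan(0.16728) ≈ 18.9930°.

18.993°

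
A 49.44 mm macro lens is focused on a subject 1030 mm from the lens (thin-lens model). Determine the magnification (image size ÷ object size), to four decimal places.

Thin lens: 1/f = 1/dₒ + 1/dᵢ → 1/dᵢ = 1/49.44 − 1/1030 = 0.0192557 mm⁻¹, so dᵢ ≈ 51.9328 mm.
Magnification m = dᵢ/dₒ = 51.9328/1030 ≈ 0.05042.

0.0504×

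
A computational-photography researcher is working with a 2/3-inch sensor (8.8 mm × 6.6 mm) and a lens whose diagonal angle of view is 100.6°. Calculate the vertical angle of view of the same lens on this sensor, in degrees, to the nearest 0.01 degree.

Sensor diagonal = √(8.8² + 6.6²) = √121.0000 ≈ 11.0000 mm.
From the diagonal AOV: f = 11.0000 / (2·tan(50.3°)) = 11.0000 / 2.40901 ≈ 4.5662 mm.
Vertical AOV = 2·arctan(6.6 / (2 × 4.5662)) = 2·arctan(0.72270) ≈ 71.7115°.

71.71°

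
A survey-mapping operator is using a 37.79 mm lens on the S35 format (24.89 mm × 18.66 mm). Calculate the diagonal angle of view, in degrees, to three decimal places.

Sensor diagonal = √(24.89² + 18.66²) = √967.7077 ≈ 31.1080 mm.
Angle of view α = 2·arctan(d/2f) with d = 31.1080 mm and f = 37.79 mm.
d/2f = 0.41159; arctan(0.41159) ≈ 22.3716°, so α ≈ 44.7432°.

44.743°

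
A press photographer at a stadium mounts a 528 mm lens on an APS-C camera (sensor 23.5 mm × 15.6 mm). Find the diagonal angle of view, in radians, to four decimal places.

Sensor diagonal = √(23.5² + 15.6²) = √795.6100 ≈ 28.2066 mm.
Angle of view α = 2·arctan(d/2f) with d = 28.2066 mm and f = 528 mm.
d/2f = 0.02671; arctan(0.02671) ≈ 0.0267 rad, so α ≈ 0.0534 rad.

0.0534 rad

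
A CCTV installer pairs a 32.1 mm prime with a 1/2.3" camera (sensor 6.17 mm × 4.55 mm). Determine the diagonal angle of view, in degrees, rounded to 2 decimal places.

13.62°

Sensor diagonal = √(6.17² + 4.55²) = √58.7714 ≈ 7.6663 mm.
Angle of view α = 2·arctan(d/2f) with d = 7.6663 mm and f = 32.1 mm.
d/2f = 0.11941; arctan(0.11941) ≈ 6.8096°, so α ≈ 13.6191°.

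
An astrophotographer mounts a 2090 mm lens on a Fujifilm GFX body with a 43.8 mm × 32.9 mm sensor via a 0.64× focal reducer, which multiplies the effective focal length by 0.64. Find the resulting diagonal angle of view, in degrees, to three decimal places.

2.346°

Effective focal length f = 2090 × 0.64 = 1337.6 mm.
Sensor diagonal = √(43.8² + 32.9²) = √3000.8500 ≈ 54.7800 mm.
α = 2·arctan(54.780 / (2 × 1337.6)) = 2·arctan(0.02048) ≈ 2.3462°.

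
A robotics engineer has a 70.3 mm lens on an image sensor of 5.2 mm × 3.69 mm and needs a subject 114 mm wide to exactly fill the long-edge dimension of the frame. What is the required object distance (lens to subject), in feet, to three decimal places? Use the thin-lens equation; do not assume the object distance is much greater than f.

5.287 ft

Magnification m = w/W = dᵢ/dₒ; combined with 1/f = 1/dₒ + 1/dᵢ this gives dₒ = f·(1 + W/w).
dₒ = 70.3 mm × (1 + 114/5.2) = 70.3 × 22.9231 ≈ 1611.492 mm = 1611.492/304.8 ft = 5.28705 ft.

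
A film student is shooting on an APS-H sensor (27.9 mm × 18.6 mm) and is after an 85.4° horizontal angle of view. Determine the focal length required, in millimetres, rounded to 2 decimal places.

From α = 2·arctan(w/2f) we get f = w / (2·tan(α/2)).
With w = 27.9 mm and α/2 = 42.7°, tan(α/2) ≈ 0.92277, so f ≈ 27.9 / 1.84555 ≈ 15.1175 mm.

15.12 mm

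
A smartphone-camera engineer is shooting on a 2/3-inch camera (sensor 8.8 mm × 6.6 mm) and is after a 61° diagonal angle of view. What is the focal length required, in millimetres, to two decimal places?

Sensor diagonal = √(8.8² + 6.6²) = √121.0000 ≈ 11.0000 mm.
From α = 2·arctan(d/2f) we get f = d / (2·tan(α/2)).
With d = 11.0000 mm and α/2 = 30.5°, tan(α/2) ≈ 0.58905, so f ≈ 11.0000 / 1.17809 ≈ 9.3371 mm.

9.34 mm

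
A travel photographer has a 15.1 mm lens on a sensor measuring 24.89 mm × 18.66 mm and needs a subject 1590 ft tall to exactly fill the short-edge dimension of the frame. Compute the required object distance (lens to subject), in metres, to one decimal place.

392.2 m

W: 1590 ft × 304.8 mm/ft = 484631.98 mm.
Magnification m = h/W = dᵢ/dₒ; combined with 1/f = 1/dₒ + 1/dᵢ this gives dₒ = f·(1 + W/h).
dₒ = 15.1 mm × (1 + 484632/18.66) = 15.1 × 25972.7033 ≈ 392187.821 mm = 392.188 m.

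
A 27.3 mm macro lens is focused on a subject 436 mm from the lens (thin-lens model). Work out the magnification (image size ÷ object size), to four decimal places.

0.0668×

Thin lens: 1/f = 1/dₒ + 1/dᵢ → 1/dᵢ = 1/27.3 − 1/436 = 0.0343365 mm⁻¹, so dᵢ ≈ 29.1236 mm.
Magnification m = dᵢ/dₒ = 29.1236/436 ≈ 0.06680.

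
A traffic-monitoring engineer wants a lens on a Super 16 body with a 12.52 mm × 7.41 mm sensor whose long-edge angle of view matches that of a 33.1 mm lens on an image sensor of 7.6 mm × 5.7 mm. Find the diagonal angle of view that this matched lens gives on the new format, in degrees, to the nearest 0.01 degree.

15.20°

Equal long-edge AOV ⇒ f₂ = f₁ · 12.52/7.6 = 33.1 × 1.64737 ≈ 54.5279 mm.
Sensor diagonal = √(12.52² + 7.41²) = √211.6585 ≈ 14.5485 mm.
Diagonal AOV on the new format = 2·arctan(14.5485 / (2 × 54.5279)) = 2·arctan(0.13340) ≈ 15.1973°.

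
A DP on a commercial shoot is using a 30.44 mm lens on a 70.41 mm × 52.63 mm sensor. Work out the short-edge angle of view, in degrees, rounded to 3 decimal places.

81.686°

Angle of view α = 2·arctan(h/2f) with h = 52.63 mm and f = 30.44 mm.
h/2f = 0.86449; arctan(0.86449) ≈ 40.8430°, so α ≈ 81.6860°.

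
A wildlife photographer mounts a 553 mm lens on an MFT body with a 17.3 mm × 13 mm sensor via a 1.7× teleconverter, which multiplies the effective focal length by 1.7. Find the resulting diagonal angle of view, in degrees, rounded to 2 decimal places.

1.32°

Effective focal length f = 553 × 1.7 = 940.1 mm.
Sensor diagonal = √(17.3² + 13²) = √468.2900 ≈ 21.6400 mm.
α = 2·arctan(21.640 / (2 × 940.1)) = 2·arctan(0.01151) ≈ 1.3188°.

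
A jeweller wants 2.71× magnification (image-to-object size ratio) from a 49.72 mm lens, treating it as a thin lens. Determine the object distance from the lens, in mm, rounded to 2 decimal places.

With m = dᵢ/dₒ and 1/f = 1/dₒ + 1/dᵢ, substituting dᵢ = m·dₒ gives 1/f = (1 + 1/m)/dₒ, hence dₒ = f·(1 + 1/m).
dₒ = 49.72 × (1 + 1/2.71) = 49.72 × 1.36900 ≈ 68.067 mm.

68.07 mm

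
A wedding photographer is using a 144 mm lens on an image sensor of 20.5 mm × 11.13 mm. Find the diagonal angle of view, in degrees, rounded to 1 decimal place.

Sensor diagonal = √(20.5² + 11.13²) = √544.1269 ≈ 23.3265 mm.
Angle of view α = 2·arctan(d/2f) with d = 23.3265 mm and f = 144 mm.
d/2f = 0.08099; arctan(0.08099) ≈ 4.6306°, so α ≈ 9.2611°.

9.3°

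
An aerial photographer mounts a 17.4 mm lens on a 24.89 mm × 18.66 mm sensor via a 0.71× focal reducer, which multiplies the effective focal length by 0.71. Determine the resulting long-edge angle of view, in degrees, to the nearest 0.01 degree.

90.42°

Effective focal length f = 17.4 × 0.71 = 12.354 mm.
α = 2·arctan(24.89 / (2 × 12.354)) = 2·arctan(1.00737) ≈ 90.4205°.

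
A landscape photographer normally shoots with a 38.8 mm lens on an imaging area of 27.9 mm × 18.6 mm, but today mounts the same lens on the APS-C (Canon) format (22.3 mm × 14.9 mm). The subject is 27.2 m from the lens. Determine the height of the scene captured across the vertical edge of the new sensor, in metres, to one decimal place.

The focal length stays 38.8 mm; the relevant sensor dimension is now h = 14.9 mm. Object distance dₒ = 27.2 m = 27200 mm.
Thin-lens field height W = h·(dₒ − f)/f = 14.9 × (27200 − 38.8)/38.8 ≈ 10430.461 mm = 10.4305 m.

10.4 m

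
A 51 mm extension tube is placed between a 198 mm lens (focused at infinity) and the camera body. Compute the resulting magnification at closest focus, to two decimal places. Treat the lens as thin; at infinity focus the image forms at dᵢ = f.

0.26×

The tube moves the image plane from f to f + e, so dᵢ = 198 + 51 = 249 mm. Focus is achieved when 1/f = 1/dₒ + 1/dᵢ, giving dₒ = 1/(1/f − 1/(f+e)).
Magnification m = dᵢ/dₒ = (f+e)·(1/f − 1/(f+e)) = e/f = 51/198 ≈ 0.2576.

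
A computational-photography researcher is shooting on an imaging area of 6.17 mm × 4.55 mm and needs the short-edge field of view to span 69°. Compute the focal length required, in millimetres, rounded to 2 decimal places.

From α = 2·arctan(h/2f) we get f = h / (2·tan(α/2)).
With h = 4.55 mm and α/2 = 34.5°, tan(α/2) ≈ 0.68728, so f ≈ 4.55 / 1.37456 ≈ 3.3101 mm.

3.31 mm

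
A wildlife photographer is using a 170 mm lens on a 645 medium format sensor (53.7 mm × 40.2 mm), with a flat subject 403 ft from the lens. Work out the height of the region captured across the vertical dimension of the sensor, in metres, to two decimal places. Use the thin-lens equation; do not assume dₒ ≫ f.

dₒ: 403 ft × 304.8 mm/ft = 122834.40 mm.
Similar triangles through the lens centre give W/dₒ = h/dᵢ; with 1/f = 1/dₒ + 1/dᵢ this gives W = h·(dₒ − f)/f.
W = 40.2 mm × (122834 − 170) / 170 = 40.2 × 721.5553 ≈ 29006.522 mm = 29.0065 m.

29.01 m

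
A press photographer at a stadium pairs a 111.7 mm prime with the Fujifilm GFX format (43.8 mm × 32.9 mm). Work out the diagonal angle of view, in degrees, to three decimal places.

27.555°

Sensor diagonal = √(43.8² + 32.9²) = √3000.8500 ≈ 54.7800 mm.
Angle of view α = 2·arctan(d/2f) with d = 54.7800 mm and f = 111.7 mm.
d/2f = 0.24521; arctan(0.24521) ≈ 13.7777°, so α ≈ 27.5554°.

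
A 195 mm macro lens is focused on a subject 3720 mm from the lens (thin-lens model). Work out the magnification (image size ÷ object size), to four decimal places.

Thin lens: 1/f = 1/dₒ + 1/dᵢ → 1/dᵢ = 1/195 − 1/3720 = 0.0048594 mm⁻¹, so dᵢ ≈ 205.7872 mm.
Magnification m = dᵢ/dₒ = 205.7872/3720 ≈ 0.05532.

0.0553×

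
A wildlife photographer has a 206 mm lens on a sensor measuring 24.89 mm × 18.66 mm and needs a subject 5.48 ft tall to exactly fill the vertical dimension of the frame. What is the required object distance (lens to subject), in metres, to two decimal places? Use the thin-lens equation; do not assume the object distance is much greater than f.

W: 5.48 ft × 304.8 mm/ft = 1670.30 mm.
Magnification m = h/W = dᵢ/dₒ; combined with 1/f = 1/dₒ + 1/dᵢ this gives dₒ = f·(1 + W/h).
dₒ = 206 mm × (1 + 1670.3/18.66) = 206 × 90.5125 ≈ 18645.583 mm = 18.6456 m.

18.65 m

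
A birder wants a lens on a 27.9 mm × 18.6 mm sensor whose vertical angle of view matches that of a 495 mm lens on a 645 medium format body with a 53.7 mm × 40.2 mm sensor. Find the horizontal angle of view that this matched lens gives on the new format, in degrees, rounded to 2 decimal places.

Equal vertical AOV ⇒ f₂ = f₁ · 18.6/40.2 = 495 × 0.46269 ≈ 229.0299 mm.
Horizontal AOV on the new format = 2·arctan(27.9 / (2 × 229.0299)) = 2·arctan(0.06091) ≈ 6.9711°.

6.97°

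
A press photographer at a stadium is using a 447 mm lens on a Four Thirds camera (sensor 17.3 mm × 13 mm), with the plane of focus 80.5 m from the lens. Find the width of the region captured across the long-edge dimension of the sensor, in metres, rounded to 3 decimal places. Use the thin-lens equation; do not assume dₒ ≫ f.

dₒ: 80.5 m = 80500 mm.
Similar triangles through the lens centre give W/dₒ = w/dᵢ; with 1/f = 1/dₒ + 1/dᵢ this gives W = w·(dₒ − f)/f.
W = 17.3 mm × (80500 − 447) / 447 = 17.3 × 179.0895 ≈ 3098.248 mm = 3.09825 m.

3.098 m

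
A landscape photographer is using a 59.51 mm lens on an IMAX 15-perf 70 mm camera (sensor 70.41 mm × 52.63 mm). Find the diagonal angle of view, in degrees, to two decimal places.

72.90°

Sensor diagonal = √(70.41² + 52.63²) = √7727.4850 ≈ 87.9061 mm.
Angle of view α = 2·arctan(d/2f) with d = 87.9061 mm and f = 59.51 mm.
d/2f = 0.73858; arctan(0.73858) ≈ 36.4489°, so α ≈ 72.8979°.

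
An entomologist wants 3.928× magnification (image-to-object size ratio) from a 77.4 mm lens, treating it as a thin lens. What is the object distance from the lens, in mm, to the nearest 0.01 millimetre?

With m = dᵢ/dₒ and 1/f = 1/dₒ + 1/dᵢ, substituting dᵢ = m·dₒ gives 1/f = (1 + 1/m)/dₒ, hence dₒ = f·(1 + 1/m).
dₒ = 77.4 × (1 + 1/3.928) = 77.4 × 1.25458 ≈ 97.105 mm.

97.10 mm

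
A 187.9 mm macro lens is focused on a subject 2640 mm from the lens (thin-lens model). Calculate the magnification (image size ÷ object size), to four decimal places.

Thin lens: 1/f = 1/dₒ + 1/dᵢ → 1/dᵢ = 1/187.9 − 1/2640 = 0.0049432 mm⁻¹, so dᵢ ≈ 202.2984 mm.
Magnification m = dᵢ/dₒ = 202.2984/2640 ≈ 0.07663.

0.0766×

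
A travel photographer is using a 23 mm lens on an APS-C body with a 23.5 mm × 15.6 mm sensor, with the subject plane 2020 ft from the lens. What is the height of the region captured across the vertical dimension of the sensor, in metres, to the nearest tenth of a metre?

417.6 m

dₒ: 2020 ft × 304.8 mm/ft = 615695.98 mm.
Similar triangles through the lens centre give W/dₒ = h/dᵢ; with 1/f = 1/dₒ + 1/dᵢ this gives W = h·(dₒ − f)/f.
W = 15.6 mm × (615696 − 23) / 23 = 15.6 × 26768.3904 ≈ 417586.891 mm = 417.587 m.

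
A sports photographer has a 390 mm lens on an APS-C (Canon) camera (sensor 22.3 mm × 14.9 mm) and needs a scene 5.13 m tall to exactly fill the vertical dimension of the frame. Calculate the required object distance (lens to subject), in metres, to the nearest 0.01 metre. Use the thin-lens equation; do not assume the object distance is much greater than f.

134.67 m

W: 5.13 m = 5130 mm.
Magnification m = h/W = dᵢ/dₒ; combined with 1/f = 1/dₒ + 1/dᵢ this gives dₒ = f·(1 + W/h).
dₒ = 390 mm × (1 + 5130/14.9) = 390 × 345.2953 ≈ 134665.168 mm = 134.665 m.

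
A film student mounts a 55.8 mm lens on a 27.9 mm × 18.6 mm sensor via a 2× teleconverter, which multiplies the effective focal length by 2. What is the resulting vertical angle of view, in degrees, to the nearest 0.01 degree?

Effective focal length f = 55.8 × 2 = 111.6 mm.
α = 2·arctan(18.6 / (2 × 111.6)) = 2·arctan(0.08333) ≈ 9.5273°.

9.53°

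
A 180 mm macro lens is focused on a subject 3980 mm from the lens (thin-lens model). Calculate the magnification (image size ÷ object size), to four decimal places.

Thin lens: 1/f = 1/dₒ + 1/dᵢ → 1/dᵢ = 1/180 − 1/3980 = 0.0053043 mm⁻¹, so dᵢ ≈ 188.5263 mm.
Magnification m = dᵢ/dₒ = 188.5263/3980 ≈ 0.04737.

0.0474×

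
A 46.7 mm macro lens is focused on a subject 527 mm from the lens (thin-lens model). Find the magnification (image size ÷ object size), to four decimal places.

Thin lens: 1/f = 1/dₒ + 1/dᵢ → 1/dᵢ = 1/46.7 − 1/527 = 0.0195157 mm⁻¹, so dᵢ ≈ 51.2407 mm.
Magnification m = dᵢ/dₒ = 51.2407/527 ≈ 0.09723.

0.0972×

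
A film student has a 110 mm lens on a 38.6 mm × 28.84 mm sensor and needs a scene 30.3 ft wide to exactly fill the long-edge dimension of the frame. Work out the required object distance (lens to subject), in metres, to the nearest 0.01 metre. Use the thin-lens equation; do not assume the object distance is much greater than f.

26.43 m

W: 30.3 ft × 304.8 mm/ft = 9235.44 mm.
Magnification m = w/W = dᵢ/dₒ; combined with 1/f = 1/dₒ + 1/dᵢ this gives dₒ = f·(1 + W/w).
dₒ = 110 mm × (1 + 9235.44/38.6) = 110 × 240.2601 ≈ 26428.611 mm = 26.4286 m.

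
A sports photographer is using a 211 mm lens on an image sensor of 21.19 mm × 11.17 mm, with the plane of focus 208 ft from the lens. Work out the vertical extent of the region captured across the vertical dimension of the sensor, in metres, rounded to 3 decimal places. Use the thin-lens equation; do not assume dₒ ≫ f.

dₒ: 208 ft × 304.8 mm/ft = 63398.40 mm.
Similar triangles through the lens centre give W/dₒ = h/dᵢ; with 1/f = 1/dₒ + 1/dᵢ this gives W = h·(dₒ − f)/f.
W = 11.17 mm × (63398.4 − 211) / 211 = 11.17 × 299.4663 ≈ 3345.039 mm = 3.34504 m.

3.345 m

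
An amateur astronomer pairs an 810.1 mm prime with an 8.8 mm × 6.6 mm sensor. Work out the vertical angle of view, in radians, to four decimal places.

Angle of view α = 2·arctan(h/2f) with h = 6.6 mm and f = 810.1 mm.
h/2f = 0.00407; arctan(0.00407) ≈ 0.0041 rad, so α ≈ 0.0081 rad.

0.0081 rad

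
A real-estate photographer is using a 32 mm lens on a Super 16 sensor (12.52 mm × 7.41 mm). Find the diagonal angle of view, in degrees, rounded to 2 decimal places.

25.61°

Sensor diagonal = √(12.52² + 7.41²) = √211.6585 ≈ 14.5485 mm.
Angle of view α = 2·arctan(d/2f) with d = 14.5485 mm and f = 32 mm.
d/2f = 0.22732; arctan(0.22732) ≈ 12.8068°, so α ≈ 25.6137°.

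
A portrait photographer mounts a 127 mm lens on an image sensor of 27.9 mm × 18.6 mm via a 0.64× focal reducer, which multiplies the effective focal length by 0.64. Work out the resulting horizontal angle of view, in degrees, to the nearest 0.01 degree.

Effective focal length f = 127 × 0.64 = 81.28 mm.
α = 2·arctan(27.9 / (2 × 81.28)) = 2·arctan(0.17163) ≈ 19.4775°.

19.48°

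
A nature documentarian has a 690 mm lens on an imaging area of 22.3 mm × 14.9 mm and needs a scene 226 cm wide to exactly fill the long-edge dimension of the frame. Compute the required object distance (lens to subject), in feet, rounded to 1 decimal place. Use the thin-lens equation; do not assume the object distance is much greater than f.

W: 226 cm = 2260 mm.
Magnification m = w/W = dᵢ/dₒ; combined with 1/f = 1/dₒ + 1/dᵢ this gives dₒ = f·(1 + W/w).
dₒ = 690 mm × (1 + 2260/22.3) = 690 × 102.3453 ≈ 70618.251 mm = 70618.251/304.8 ft = 231.687 ft.

231.7 ft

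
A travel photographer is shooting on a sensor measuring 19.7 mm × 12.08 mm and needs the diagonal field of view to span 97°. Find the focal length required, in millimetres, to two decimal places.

10.22 mm

Sensor diagonal = √(19.7² + 12.08²) = √534.0164 ≈ 23.1088 mm.
From α = 2·arctan(d/2f) we get f = d / (2·tan(α/2)).
With d = 23.1088 mm and α/2 = 48.5°, tan(α/2) ≈ 1.13029, so f ≈ 23.1088 / 2.26059 ≈ 10.2225 mm.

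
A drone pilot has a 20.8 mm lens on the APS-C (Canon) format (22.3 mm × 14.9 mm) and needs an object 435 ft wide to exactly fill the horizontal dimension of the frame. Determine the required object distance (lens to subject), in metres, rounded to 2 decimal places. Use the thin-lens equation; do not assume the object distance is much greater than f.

W: 435 ft × 304.8 mm/ft = 132588.00 mm.
Magnification m = w/W = dᵢ/dₒ; combined with 1/f = 1/dₒ + 1/dᵢ this gives dₒ = f·(1 + W/w).
dₒ = 20.8 mm × (1 + 132588/22.3) = 20.8 × 5946.6500 ≈ 123690.321 mm = 123.69 m.

123.69 m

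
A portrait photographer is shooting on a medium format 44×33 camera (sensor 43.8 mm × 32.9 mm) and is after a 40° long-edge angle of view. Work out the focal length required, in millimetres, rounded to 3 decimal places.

60.170 mm

From α = 2·arctan(w/2f) we get f = w / (2·tan(α/2)).
With w = 43.8 mm and α/2 = 20°, tan(α/2) ≈ 0.36397, so f ≈ 43.8 / 0.72794 ≈ 60.1698 mm.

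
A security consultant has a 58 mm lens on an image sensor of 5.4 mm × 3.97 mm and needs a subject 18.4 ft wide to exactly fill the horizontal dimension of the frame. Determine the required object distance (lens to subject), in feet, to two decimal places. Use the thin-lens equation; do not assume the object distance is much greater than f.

W: 18.4 ft × 304.8 mm/ft = 5608.32 mm.
Magnification m = w/W = dᵢ/dₒ; combined with 1/f = 1/dₒ + 1/dᵢ this gives dₒ = f·(1 + W/w).
dₒ = 58 mm × (1 + 5608.32/5.4) = 58 × 1039.5777 ≈ 60295.509 mm = 60295.509/304.8 ft = 197.82 ft.

197.82 ft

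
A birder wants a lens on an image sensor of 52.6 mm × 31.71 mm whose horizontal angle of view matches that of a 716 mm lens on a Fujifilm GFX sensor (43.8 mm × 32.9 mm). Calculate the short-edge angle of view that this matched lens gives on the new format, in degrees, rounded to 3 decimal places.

2.113°

Equal horizontal AOV ⇒ f₂ = f₁ · 52.6/43.8 = 716 × 1.20091 ≈ 859.8539 mm.
Short-edge AOV on the new format = 2·arctan(31.71 / (2 × 859.8539)) = 2·arctan(0.01844) ≈ 2.1127°.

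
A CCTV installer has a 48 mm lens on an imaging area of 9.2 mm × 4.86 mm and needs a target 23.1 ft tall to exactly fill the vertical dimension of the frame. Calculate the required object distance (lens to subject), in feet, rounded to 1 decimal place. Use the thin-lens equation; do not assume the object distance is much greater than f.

228.3 ft

W: 23.1 ft × 304.8 mm/ft = 7040.88 mm.
Magnification m = h/W = dᵢ/dₒ; combined with 1/f = 1/dₒ + 1/dᵢ this gives dₒ = f·(1 + W/h).
dₒ = 48 mm × (1 + 7040.88/4.86) = 48 × 1449.7407 ≈ 69587.553 mm = 69587.553/304.8 ft = 228.306 ft.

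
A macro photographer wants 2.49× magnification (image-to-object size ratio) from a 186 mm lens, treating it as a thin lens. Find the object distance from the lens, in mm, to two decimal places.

260.70 mm

With m = dᵢ/dₒ and 1/f = 1/dₒ + 1/dᵢ, substituting dᵢ = m·dₒ gives 1/f = (1 + 1/m)/dₒ, hence dₒ = f·(1 + 1/m).
dₒ = 186 × (1 + 1/2.49) = 186 × 1.40161 ≈ 260.699 mm.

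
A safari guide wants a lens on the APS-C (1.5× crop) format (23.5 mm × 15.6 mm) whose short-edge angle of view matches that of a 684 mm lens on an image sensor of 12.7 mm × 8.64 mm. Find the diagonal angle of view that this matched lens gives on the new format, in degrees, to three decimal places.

Equal short-edge AOV ⇒ f₂ = f₁ · 15.6/8.64 = 684 × 1.80556 ≈ 1235.0000 mm.
Sensor diagonal = √(23.5² + 15.6²) = √795.6100 ≈ 28.2066 mm.
Diagonal AOV on the new format = 2·arctan(28.2066 / (2 × 1235.0000)) = 2·arctan(0.01142) ≈ 1.3085°.

1.309°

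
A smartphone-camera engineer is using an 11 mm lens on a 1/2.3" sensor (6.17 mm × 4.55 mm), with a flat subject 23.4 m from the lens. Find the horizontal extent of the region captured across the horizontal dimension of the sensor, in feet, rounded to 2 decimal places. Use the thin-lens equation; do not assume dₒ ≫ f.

43.04 ft

dₒ: 23.4 m = 23400 mm.
Similar triangles through the lens centre give W/dₒ = w/dᵢ; with 1/f = 1/dₒ + 1/dᵢ this gives W = w·(dₒ − f)/f.
W = 6.17 mm × (23400 − 11) / 11 = 6.17 × 2126.2727 ≈ 13119.103 mm = 13119.103/304.8 ft = 43.0417 ft.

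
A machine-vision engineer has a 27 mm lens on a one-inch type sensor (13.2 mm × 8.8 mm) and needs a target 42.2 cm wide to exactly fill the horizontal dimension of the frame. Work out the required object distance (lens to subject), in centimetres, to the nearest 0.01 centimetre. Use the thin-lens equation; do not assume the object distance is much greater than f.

89.02 cm

W: 42.2 cm = 422 mm.
Magnification m = w/W = dᵢ/dₒ; combined with 1/f = 1/dₒ + 1/dᵢ this gives dₒ = f·(1 + W/w).
dₒ = 27 mm × (1 + 422/13.2) = 27 × 32.9697 ≈ 890.182 mm = 89.0182 cm.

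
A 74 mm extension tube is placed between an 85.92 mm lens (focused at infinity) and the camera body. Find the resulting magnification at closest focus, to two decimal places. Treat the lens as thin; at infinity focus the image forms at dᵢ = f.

The tube moves the image plane from f to f + e, so dᵢ = 85.92 + 74 = 159.92 mm. Focus is achieved when 1/f = 1/dₒ + 1/dᵢ, giving dₒ = 1/(1/f − 1/(f+e)).
Magnification m = dᵢ/dₒ = (f+e)·(1/f − 1/(f+e)) = e/f = 74/85.92 ≈ 0.8613.

0.86×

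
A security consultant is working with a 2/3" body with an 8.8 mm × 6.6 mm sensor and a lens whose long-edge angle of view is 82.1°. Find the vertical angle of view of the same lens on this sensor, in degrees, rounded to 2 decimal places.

From the long-edge AOV: f = 8.8 / (2·tan(41.05°)) = 8.8 / 1.74164 ≈ 5.0527 mm.
Vertical AOV = 2·arctan(6.6 / (2 × 5.0527)) = 2·arctan(0.65312) ≈ 66.2983°.

66.30°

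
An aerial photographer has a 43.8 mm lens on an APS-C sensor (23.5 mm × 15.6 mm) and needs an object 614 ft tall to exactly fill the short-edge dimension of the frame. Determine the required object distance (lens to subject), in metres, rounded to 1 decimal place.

W: 614 ft × 304.8 mm/ft = 187147.19 mm.
Magnification m = h/W = dᵢ/dₒ; combined with 1/f = 1/dₒ + 1/dᵢ this gives dₒ = f·(1 + W/h).
dₒ = 43.8 mm × (1 + 187147/15.6) = 43.8 × 11997.6150 ≈ 525495.537 mm = 525.496 m.

525.5 m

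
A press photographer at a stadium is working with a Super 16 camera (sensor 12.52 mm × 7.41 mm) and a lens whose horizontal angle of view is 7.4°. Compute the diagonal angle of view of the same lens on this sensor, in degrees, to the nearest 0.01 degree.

8.59°

From the horizontal AOV: f = 12.52 / (2·tan(3.7°)) = 12.52 / 0.12933 ≈ 96.8035 mm.
Sensor diagonal = √(12.52² + 7.41²) = √211.6585 ≈ 14.5485 mm.
Diagonal AOV = 2·arctan(14.5485 / (2 × 96.8035)) = 2·arctan(0.07514) ≈ 8.5948°.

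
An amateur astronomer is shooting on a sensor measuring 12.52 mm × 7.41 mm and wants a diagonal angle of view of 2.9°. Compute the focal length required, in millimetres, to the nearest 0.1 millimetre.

Sensor diagonal = √(12.52² + 7.41²) = √211.6585 ≈ 14.5485 mm.
From α = 2·arctan(d/2f) we get f = d / (2·tan(α/2)).
With d = 14.5485 mm and α/2 = 1.45°, tan(α/2) ≈ 0.02531, so f ≈ 14.5485 / 0.05063 ≈ 287.3755 mm.

287.4 mm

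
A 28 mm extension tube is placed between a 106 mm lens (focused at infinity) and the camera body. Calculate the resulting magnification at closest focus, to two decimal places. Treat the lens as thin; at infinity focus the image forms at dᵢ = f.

The tube moves the image plane from f to f + e, so dᵢ = 106 + 28 = 134 mm. Focus is achieved when 1/f = 1/dₒ + 1/dᵢ, giving dₒ = 1/(1/f − 1/(f+e)).
Magnification m = dᵢ/dₒ = (f+e)·(1/f − 1/(f+e)) = e/f = 28/106 ≈ 0.2642.

0.26×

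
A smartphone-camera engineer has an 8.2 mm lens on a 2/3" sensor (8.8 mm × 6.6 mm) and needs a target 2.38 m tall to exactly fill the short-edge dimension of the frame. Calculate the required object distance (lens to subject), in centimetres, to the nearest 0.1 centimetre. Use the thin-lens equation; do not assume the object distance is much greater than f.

296.5 cm

W: 2.38 m = 2380 mm.
Magnification m = h/W = dᵢ/dₒ; combined with 1/f = 1/dₒ + 1/dᵢ this gives dₒ = f·(1 + W/h).
dₒ = 8.2 mm × (1 + 2380/6.6) = 8.2 × 361.6061 ≈ 2965.170 mm = 296.517 cm.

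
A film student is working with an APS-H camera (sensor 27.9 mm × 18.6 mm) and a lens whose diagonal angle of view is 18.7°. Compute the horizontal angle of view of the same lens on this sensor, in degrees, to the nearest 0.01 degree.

15.60°

Sensor diagonal = √(27.9² + 18.6²) = √1124.3700 ≈ 33.5316 mm.
From the diagonal AOV: f = 33.5316 / (2·tan(9.35°)) = 33.5316 / 0.32930 ≈ 101.8255 mm.
Horizontal AOV = 2·arctan(27.9 / (2 × 101.8255)) = 2·arctan(0.13700) ≈ 15.6018°.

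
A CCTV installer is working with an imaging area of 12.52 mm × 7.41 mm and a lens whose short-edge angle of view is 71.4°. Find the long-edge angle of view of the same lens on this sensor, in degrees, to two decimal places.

101.05°

From the short-edge AOV: f = 7.41 / (2·tan(35.7°)) = 7.41 / 1.43715 ≈ 5.1561 mm.
Long-edge AOV = 2·arctan(12.52 / (2 × 5.1561)) = 2·arctan(1.21411) ≈ 101.0468°.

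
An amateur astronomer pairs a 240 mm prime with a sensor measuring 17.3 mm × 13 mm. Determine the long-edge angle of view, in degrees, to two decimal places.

Angle of view α = 2·arctan(w/2f) with w = 17.3 mm and f = 240 mm.
w/2f = 0.03604; arctan(0.03604) ≈ 2.0641°, so α ≈ 4.1283°.

4.13°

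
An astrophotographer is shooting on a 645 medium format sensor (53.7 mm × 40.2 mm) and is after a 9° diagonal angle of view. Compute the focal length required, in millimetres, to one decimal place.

Sensor diagonal = √(53.7² + 40.2²) = √4499.7300 ≈ 67.0800 mm.
From α = 2·arctan(d/2f) we get f = d / (2·tan(α/2)).
With d = 67.0800 mm and α/2 = 4.5°, tan(α/2) ≈ 0.07870, so f ≈ 67.0800 / 0.15740 ≈ 426.1663 mm.

426.2 mm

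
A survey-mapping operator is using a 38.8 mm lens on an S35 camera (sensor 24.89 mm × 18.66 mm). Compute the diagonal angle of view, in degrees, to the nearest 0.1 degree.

43.7°

Sensor diagonal = √(24.89² + 18.66²) = √967.7077 ≈ 31.1080 mm.
Angle of view α = 2·arctan(d/2f) with d = 31.1080 mm and f = 38.8 mm.
d/2f = 0.40088; arctan(0.40088) ≈ 21.8447°, so α ≈ 43.6894°.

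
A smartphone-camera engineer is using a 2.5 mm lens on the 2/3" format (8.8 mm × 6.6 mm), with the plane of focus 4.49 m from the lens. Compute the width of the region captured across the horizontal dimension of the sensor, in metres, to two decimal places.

dₒ: 4.49 m = 4490 mm.
Similar triangles through the lens centre give W/dₒ = w/dᵢ; with 1/f = 1/dₒ + 1/dᵢ this gives W = w·(dₒ − f)/f.
W = 8.8 mm × (4490 − 2.5) / 2.5 = 8.8 × 1795.0000 ≈ 15796.000 mm = 15.796 m.

15.80 m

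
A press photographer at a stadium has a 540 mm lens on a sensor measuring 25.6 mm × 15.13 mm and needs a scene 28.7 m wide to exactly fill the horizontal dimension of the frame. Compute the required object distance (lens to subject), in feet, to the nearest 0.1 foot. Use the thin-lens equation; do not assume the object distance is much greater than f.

W: 28.7 m = 28700 mm.
Magnification m = w/W = dᵢ/dₒ; combined with 1/f = 1/dₒ + 1/dᵢ this gives dₒ = f·(1 + W/w).
dₒ = 540 mm × (1 + 28700/25.6) = 540 × 1122.0938 ≈ 605930.625 mm = 605930.625/304.8 ft = 1987.96 ft.

1988.0 ft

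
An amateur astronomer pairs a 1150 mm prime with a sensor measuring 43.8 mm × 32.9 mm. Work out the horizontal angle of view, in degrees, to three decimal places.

2.182°

Angle of view α = 2·arctan(w/2f) with w = 43.8 mm and f = 1150 mm.
w/2f = 0.01904; arctan(0.01904) ≈ 1.0910°, so α ≈ 2.1820°.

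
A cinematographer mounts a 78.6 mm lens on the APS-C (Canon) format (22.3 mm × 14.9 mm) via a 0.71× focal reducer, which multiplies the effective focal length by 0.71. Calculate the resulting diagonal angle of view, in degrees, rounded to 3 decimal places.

Effective focal length f = 78.6 × 0.71 = 55.806 mm.
Sensor diagonal = √(22.3² + 14.9²) = √719.3000 ≈ 26.8198 mm.
α = 2·arctan(26.820 / (2 × 55.806)) = 2·arctan(0.24029) ≈ 27.0234°.

27.023°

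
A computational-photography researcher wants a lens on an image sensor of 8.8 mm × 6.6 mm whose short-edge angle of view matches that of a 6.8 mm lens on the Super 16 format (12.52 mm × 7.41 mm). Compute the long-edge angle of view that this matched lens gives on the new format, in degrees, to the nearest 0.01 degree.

71.99°

Equal short-edge AOV ⇒ f₂ = f₁ · 6.6/7.41 = 6.8 × 0.89069 ≈ 6.0567 mm.
Long-edge AOV on the new format = 2·arctan(8.8 / (2 × 6.0567)) = 2·arctan(0.72647) ≈ 71.9946°.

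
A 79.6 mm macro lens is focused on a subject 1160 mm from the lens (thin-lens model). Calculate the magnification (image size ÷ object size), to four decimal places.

0.0737×

Thin lens: 1/f = 1/dₒ + 1/dᵢ → 1/dᵢ = 1/79.6 − 1/1160 = 0.0117007 mm⁻¹, so dᵢ ≈ 85.4646 mm.
Magnification m = dᵢ/dₒ = 85.4646/1160 ≈ 0.07368.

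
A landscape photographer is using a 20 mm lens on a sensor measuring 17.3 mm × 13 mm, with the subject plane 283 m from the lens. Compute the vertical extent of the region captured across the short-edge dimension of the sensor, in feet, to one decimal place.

dₒ: 283 m = 283000 mm.
Similar triangles through the lens centre give W/dₒ = h/dᵢ; with 1/f = 1/dₒ + 1/dᵢ this gives W = h·(dₒ − f)/f.
W = 13 mm × (283000 − 20) / 20 = 13 × 14149.0000 ≈ 183937.000 mm = 183937.000/304.8 ft = 603.468 ft.

603.5 ft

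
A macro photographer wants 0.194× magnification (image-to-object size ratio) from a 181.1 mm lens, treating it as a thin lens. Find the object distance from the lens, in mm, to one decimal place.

1114.6 mm

With m = dᵢ/dₒ and 1/f = 1/dₒ + 1/dᵢ, substituting dᵢ = m·dₒ gives 1/f = (1 + 1/m)/dₒ, hence dₒ = f·(1 + 1/m).
dₒ = 181.1 × (1 + 1/0.194) = 181.1 × 6.15464 ≈ 1114.605 mm.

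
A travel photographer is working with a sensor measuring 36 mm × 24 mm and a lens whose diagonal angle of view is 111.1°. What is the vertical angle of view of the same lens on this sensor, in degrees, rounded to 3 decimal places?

77.918°

Sensor diagonal = √(36² + 24²) = √1872.0000 ≈ 43.2666 mm.
From the diagonal AOV: f = 43.2666 / (2·tan(55.55°)) = 43.2666 / 2.91547 ≈ 14.8404 mm.
Vertical AOV = 2·arctan(24 / (2 × 14.8404)) = 2·arctan(0.80860) ≈ 77.9183°.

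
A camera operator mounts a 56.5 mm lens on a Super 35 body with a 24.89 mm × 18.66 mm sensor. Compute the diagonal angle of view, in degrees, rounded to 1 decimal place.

Sensor diagonal = √(24.89² + 18.66²) = √967.7077 ≈ 31.1080 mm.
Angle of view α = 2·arctan(d/2f) with d = 31.1080 mm and f = 56.5 mm.
d/2f = 0.27529; arctan(0.27529) ≈ 15.3918°, so α ≈ 30.7836°.

30.8°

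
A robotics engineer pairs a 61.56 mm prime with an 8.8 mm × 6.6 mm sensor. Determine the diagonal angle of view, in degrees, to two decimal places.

Sensor diagonal = √(8.8² + 6.6²) = √121.0000 ≈ 11.0000 mm.
Angle of view α = 2·arctan(d/2f) with d = 11.0000 mm and f = 61.56 mm.
d/2f = 0.08934; arctan(0.08934) ≈ 5.1055°, so α ≈ 10.2109°.

10.21°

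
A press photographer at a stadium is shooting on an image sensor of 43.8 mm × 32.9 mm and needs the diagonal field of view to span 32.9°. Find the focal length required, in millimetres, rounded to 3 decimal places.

92.764 mm

Sensor diagonal = √(43.8² + 32.9²) = √3000.8500 ≈ 54.7800 mm.
From α = 2·arctan(d/2f) we get f = d / (2·tan(α/2)).
With d = 54.7800 mm and α/2 = 16.45°, tan(α/2) ≈ 0.29526, so f ≈ 54.7800 / 0.59053 ≈ 92.7643 mm.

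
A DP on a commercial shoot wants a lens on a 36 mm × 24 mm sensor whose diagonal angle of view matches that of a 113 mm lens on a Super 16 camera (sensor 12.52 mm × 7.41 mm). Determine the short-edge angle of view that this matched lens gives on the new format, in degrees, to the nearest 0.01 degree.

Sensor diagonal = √(12.52² + 7.41²) = √211.6585 ≈ 14.5485 mm.
Sensor diagonal = √(36² + 24²) = √1872.0000 ≈ 43.2666 mm.
Equal diagonal AOV ⇒ f₂ = f₁ · 43.2666/14.5485 = 113 × 2.97396 ≈ 336.0574 mm.
Short-edge AOV on the new format = 2·arctan(24 / (2 × 336.0574)) = 2·arctan(0.03571) ≈ 4.0901°.

4.09°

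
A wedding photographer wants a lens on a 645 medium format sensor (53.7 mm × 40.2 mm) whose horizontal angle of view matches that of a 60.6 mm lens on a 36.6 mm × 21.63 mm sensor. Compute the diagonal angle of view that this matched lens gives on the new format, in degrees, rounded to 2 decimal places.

Equal horizontal AOV ⇒ f₂ = f₁ · 53.7/36.6 = 60.6 × 1.46721 ≈ 88.9131 mm.
Sensor diagonal = √(53.7² + 40.2²) = √4499.7300 ≈ 67.0800 mm.
Diagonal AOV on the new format = 2·arctan(67.0800 / (2 × 88.9131)) = 2·arctan(0.37722) ≈ 41.3352°.

41.34°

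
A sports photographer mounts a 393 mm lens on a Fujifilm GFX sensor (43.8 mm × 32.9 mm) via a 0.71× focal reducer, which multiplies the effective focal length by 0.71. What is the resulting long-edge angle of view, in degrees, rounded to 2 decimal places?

8.98°

Effective focal length f = 393 × 0.71 = 279.03 mm.
α = 2·arctan(43.8 / (2 × 279.03)) = 2·arctan(0.07849) ≈ 8.9755°.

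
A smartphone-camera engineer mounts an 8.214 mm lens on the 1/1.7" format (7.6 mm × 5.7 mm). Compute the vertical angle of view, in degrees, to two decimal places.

Angle of view α = 2·arctan(h/2f) with h = 5.7 mm and f = 8.214 mm.
h/2f = 0.34697; arctan(0.34697) ≈ 19.1352°, so α ≈ 38.2703°.

38.27°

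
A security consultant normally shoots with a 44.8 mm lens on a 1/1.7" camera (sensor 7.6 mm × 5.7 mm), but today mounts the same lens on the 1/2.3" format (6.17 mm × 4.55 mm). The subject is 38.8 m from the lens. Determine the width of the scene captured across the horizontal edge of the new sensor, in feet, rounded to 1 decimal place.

17.5 ft

The focal length stays 44.8 mm; the relevant sensor dimension is now w = 6.17 mm. Object distance dₒ = 38.8 m = 38800 mm.
Thin-lens field width W = w·(dₒ − f)/f = 6.17 × (38800 − 44.8)/44.8 ≈ 5337.491 mm = 5337.491/304.8 ft = 17.5115 ft.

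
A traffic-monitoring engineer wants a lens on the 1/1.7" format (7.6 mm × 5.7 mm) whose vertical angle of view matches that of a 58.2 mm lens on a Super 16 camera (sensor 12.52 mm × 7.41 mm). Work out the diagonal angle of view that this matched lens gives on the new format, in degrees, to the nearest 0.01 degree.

12.11°

Equal vertical AOV ⇒ f₂ = f₁ · 5.7/7.41 = 58.2 × 0.76923 ≈ 44.7692 mm.
Sensor diagonal = √(7.6² + 5.7²) = √90.2500 ≈ 9.5000 mm.
Diagonal AOV on the new format = 2·arctan(9.5000 / (2 × 44.7692)) = 2·arctan(0.10610) ≈ 12.1128°.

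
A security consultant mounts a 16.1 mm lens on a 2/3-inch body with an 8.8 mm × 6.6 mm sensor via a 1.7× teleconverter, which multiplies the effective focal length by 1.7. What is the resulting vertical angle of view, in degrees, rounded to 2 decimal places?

13.75°

Effective focal length f = 16.1 × 1.7 = 27.37 mm.
α = 2·arctan(6.6 / (2 × 27.37)) = 2·arctan(0.12057) ≈ 13.7499°.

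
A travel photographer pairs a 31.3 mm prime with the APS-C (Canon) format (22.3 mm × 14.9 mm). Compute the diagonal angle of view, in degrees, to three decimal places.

46.384°

Sensor diagonal = √(22.3² + 14.9²) = √719.3000 ≈ 26.8198 mm.
Angle of view α = 2·arctan(d/2f) with d = 26.8198 mm and f = 31.3 mm.
d/2f = 0.42843; arctan(0.42843) ≈ 23.1918°, so α ≈ 46.3836°.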